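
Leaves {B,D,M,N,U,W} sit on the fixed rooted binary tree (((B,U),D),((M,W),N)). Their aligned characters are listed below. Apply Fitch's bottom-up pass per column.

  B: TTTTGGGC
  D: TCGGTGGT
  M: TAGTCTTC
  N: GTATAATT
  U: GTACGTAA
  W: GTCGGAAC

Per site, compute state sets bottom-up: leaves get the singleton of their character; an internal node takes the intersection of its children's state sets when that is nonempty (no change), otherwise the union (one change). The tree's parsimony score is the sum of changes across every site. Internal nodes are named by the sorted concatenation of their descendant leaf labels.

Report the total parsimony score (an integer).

24

[col 0] BU: children B:{T}, U:{G} ∪→ {G,T}; cost 1
[col 0] BDU: children BU:{G,T}, D:{T} ∩→ {T}; cost 0
[col 0] MW: children M:{T}, W:{G} ∪→ {G,T}; cost 1
[col 0] MNW: children MW:{G,T}, N:{G} ∩→ {G}; cost 0
[col 0] BDMNUW: children BDU:{T}, MNW:{G} ∪→ {G,T}; cost 1
[col 1] BU: children B:{T}, U:{T} ∩→ {T}; cost 0
[col 1] BDU: children BU:{T}, D:{C} ∪→ {C,T}; cost 1
[col 1] MW: children M:{A}, W:{T} ∪→ {A,T}; cost 1
[col 1] MNW: children MW:{A,T}, N:{T} ∩→ {T}; cost 0
[col 1] BDMNUW: children BDU:{C,T}, MNW:{T} ∩→ {T}; cost 0
[col 2] BU: children B:{T}, U:{A} ∪→ {A,T}; cost 1
[col 2] BDU: children BU:{A,T}, D:{G} ∪→ {A,G,T}; cost 1
[col 2] MW: children M:{G}, W:{C} ∪→ {C,G}; cost 1
[col 2] MNW: children MW:{C,G}, N:{A} ∪→ {A,C,G}; cost 1
[col 2] BDMNUW: children BDU:{A,G,T}, MNW:{A,C,G} ∩→ {A,G}; cost 0
[col 3] BU: children B:{T}, U:{C} ∪→ {C,T}; cost 1
[col 3] BDU: children BU:{C,T}, D:{G} ∪→ {C,G,T}; cost 1
[col 3] MW: children M:{T}, W:{G} ∪→ {G,T}; cost 1
[col 3] MNW: children MW:{G,T}, N:{T} ∩→ {T}; cost 0
[col 3] BDMNUW: children BDU:{C,G,T}, MNW:{T} ∩→ {T}; cost 0
[col 4] BU: children B:{G}, U:{G} ∩→ {G}; cost 0
[col 4] BDU: children BU:{G}, D:{T} ∪→ {G,T}; cost 1
[col 4] MW: children M:{C}, W:{G} ∪→ {C,G}; cost 1
[col 4] MNW: children MW:{C,G}, N:{A} ∪→ {A,C,G}; cost 1
[col 4] BDMNUW: children BDU:{G,T}, MNW:{A,C,G} ∩→ {G}; cost 0
[col 5] BU: children B:{G}, U:{T} ∪→ {G,T}; cost 1
[col 5] BDU: children BU:{G,T}, D:{G} ∩→ {G}; cost 0
[col 5] MW: children M:{T}, W:{A} ∪→ {A,T}; cost 1
[col 5] MNW: children MW:{A,T}, N:{A} ∩→ {A}; cost 0
[col 5] BDMNUW: children BDU:{G}, MNW:{A} ∪→ {A,G}; cost 1
[col 6] BU: children B:{G}, U:{A} ∪→ {A,G}; cost 1
[col 6] BDU: children BU:{A,G}, D:{G} ∩→ {G}; cost 0
[col 6] MW: children M:{T}, W:{A} ∪→ {A,T}; cost 1
[col 6] MNW: children MW:{A,T}, N:{T} ∩→ {T}; cost 0
[col 6] BDMNUW: children BDU:{G}, MNW:{T} ∪→ {G,T}; cost 1
[col 7] BU: children B:{C}, U:{A} ∪→ {A,C}; cost 1
[col 7] BDU: children BU:{A,C}, D:{T} ∪→ {A,C,T}; cost 1
[col 7] MW: children M:{C}, W:{C} ∩→ {C}; cost 0
[col 7] MNW: children MW:{C}, N:{T} ∪→ {C,T}; cost 1
[col 7] BDMNUW: children BDU:{A,C,T}, MNW:{C,T} ∩→ {C,T}; cost 0
per-site changes: [3, 2, 4, 3, 3, 3, 3, 3]; total = 24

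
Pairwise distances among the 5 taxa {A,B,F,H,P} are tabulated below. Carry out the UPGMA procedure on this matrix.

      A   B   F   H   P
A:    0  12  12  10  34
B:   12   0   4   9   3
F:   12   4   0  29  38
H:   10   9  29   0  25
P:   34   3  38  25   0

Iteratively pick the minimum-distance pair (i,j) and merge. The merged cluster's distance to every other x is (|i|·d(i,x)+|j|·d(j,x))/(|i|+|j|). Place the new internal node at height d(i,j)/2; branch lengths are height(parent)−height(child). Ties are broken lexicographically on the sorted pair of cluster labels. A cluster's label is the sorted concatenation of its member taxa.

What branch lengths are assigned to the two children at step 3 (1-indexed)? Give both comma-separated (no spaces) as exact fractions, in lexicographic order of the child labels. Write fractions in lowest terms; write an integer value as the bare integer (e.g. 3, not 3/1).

1. join B+P (d=3) ⇒ BP; edges |B|=3/2, |P|=3/2
  updated: d(A,BP)=23, d(BP,F)=21, d(BP,H)=17
2. join A+H (d=10) ⇒ AH; edges |A|=5, |H|=5
  updated: d(AH,BP)=20, d(AH,F)=41/2
3. join AH+BP (d=20) ⇒ ABHP; edges |AH|=5, |BP|=17/2
  updated: d(ABHP,F)=83/4
4. join ABHP+F (d=83/4) ⇒ ABFHP; edges |ABHP|=3/8, |F|=83/8
final tree: (((A:5,H:5):5,(B:3/2,P:3/2):17/2):3/8,F:83/8)
total length: 149/4

5,17/2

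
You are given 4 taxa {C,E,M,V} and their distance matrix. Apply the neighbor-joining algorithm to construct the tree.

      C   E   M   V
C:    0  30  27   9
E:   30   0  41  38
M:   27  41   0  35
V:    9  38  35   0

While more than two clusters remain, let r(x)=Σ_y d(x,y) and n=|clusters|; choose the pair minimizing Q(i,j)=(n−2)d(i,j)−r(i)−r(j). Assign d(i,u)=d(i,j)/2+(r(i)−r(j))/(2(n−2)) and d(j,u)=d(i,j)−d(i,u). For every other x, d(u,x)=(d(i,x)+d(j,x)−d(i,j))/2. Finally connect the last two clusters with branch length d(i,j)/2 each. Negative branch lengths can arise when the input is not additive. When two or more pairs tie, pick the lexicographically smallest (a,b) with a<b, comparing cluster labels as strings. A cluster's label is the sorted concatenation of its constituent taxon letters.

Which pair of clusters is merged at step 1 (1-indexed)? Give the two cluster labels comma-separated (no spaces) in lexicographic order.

C,V

1. join C+V (d=9, Q=-130) ⇒ CV; edges |C|=1/2, |V|=17/2
  updated: d(CV,E)=59/2, d(CV,M)=53/2
2. join CV+E (d=59/2, Q=-97) ⇒ CEV; edges |CV|=15/2, |E|=22
  updated: d(CEV,M)=19
3. join CEV+M (d=19) ⇒ CEMV; edges |CEV|=19/2, |M|=19/2
final tree: (((C:1/2,V:17/2):15/2,E:22):19/2,M:19/2)
total length: 115/2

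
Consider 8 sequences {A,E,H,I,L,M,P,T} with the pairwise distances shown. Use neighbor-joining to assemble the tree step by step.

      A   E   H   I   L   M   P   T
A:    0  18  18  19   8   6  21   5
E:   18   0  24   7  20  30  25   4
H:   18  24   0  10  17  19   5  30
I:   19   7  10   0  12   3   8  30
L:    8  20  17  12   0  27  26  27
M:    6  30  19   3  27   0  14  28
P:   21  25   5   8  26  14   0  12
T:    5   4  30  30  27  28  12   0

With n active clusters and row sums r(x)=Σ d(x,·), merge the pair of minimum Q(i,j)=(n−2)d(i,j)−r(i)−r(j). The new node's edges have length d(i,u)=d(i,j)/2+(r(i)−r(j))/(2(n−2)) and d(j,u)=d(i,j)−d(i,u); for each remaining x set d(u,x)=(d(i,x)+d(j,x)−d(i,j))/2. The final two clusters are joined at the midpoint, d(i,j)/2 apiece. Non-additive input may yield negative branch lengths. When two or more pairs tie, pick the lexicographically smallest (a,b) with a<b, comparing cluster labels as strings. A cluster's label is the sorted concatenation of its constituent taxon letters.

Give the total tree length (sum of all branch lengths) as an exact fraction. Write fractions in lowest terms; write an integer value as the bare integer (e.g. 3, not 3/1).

iteration 1: select E,T (d=4, Q=-240); attach at lengths (4/3, 8/3); label the merged cluster ET
  updated: d(A,ET)=19/2, d(ET,H)=25, d(ET,I)=33/2, d(ET,L)=43/2, d(ET,M)=27, d(ET,P)=33/2
iteration 2: select H,P (d=5, Q=-319/2); attach at lengths (57/20, 43/20); label the merged cluster HP
  updated: d(A,HP)=17, d(ET,HP)=73/4, d(HP,I)=13/2, d(HP,L)=19, d(HP,M)=14
iteration 3: select I,M (d=3, Q=-122); attach at lengths (-1, 4); label the merged cluster IM
  updated: d(A,IM)=11, d(ET,IM)=81/4, d(HP,IM)=35/4, d(IM,L)=18
iteration 4: select HP,IM (d=35/4, Q=-379/4); attach at lengths (125/24, 85/24); label the merged cluster HIMP
  updated: d(A,HIMP)=77/8, d(ET,HIMP)=119/8, d(HIMP,L)=113/8
iteration 5: select A,L (d=8, Q=-219/4); attach at lengths (-1/8, 65/8); label the merged cluster AL
  updated: d(AL,ET)=23/2, d(AL,HIMP)=63/8
iteration 6: select AL,ET (d=23/2, Q=-137/4); attach at lengths (9/4, 37/4); label the merged cluster AELT
  updated: d(AELT,HIMP)=45/8
iteration 7: select AELT,HIMP (d=45/8); attach at lengths (45/16, 45/16); label the merged cluster AEHILMPT
final tree: (((A:-1/8,L:65/8):9/4,(E:4/3,T:8/3):37/4):45/16,((H:57/20,P:43/20):125/24,(I:-1,M:4):85/24):45/16)
total length: 367/8

367/8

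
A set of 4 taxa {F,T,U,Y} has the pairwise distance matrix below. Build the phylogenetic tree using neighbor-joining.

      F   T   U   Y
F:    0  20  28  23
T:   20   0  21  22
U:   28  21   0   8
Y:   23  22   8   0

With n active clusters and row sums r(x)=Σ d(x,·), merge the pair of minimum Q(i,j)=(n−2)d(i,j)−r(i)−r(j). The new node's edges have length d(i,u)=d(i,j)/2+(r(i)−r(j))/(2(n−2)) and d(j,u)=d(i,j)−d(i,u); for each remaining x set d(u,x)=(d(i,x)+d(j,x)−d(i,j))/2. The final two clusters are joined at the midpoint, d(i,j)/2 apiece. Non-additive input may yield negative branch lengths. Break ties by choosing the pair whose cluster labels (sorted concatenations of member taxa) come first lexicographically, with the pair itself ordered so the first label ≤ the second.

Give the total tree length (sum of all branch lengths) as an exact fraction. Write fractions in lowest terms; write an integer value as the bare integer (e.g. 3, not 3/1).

iteration 1: select F,T (d=20, Q=-94); attach at lengths (12, 8); label the merged cluster FT
  updated: d(FT,U)=29/2, d(FT,Y)=25/2
iteration 2: select FT,U (d=29/2, Q=-35); attach at lengths (19/2, 5); label the merged cluster FTU
  updated: d(FTU,Y)=3
iteration 3: select FTU,Y (d=3); attach at lengths (3/2, 3/2); label the merged cluster FTUY
final tree: (((F:12,T:8):19/2,U:5):3/2,Y:3/2)
total length: 75/2

75/2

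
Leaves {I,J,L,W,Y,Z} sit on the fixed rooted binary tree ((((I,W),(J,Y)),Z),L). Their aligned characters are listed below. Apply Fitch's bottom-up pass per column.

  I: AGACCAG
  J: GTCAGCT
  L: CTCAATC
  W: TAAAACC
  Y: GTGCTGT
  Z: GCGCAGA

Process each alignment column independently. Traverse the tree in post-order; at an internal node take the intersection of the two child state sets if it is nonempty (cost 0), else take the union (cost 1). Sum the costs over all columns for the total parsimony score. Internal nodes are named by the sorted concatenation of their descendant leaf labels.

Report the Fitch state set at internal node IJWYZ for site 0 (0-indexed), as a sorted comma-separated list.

G

IW@0: {A} ∪ {T} = {A,T} (union, +1)
JY@0: {G} ∩ {G} = {G} (intersection, +0)
IJWY@0: {A,T} ∪ {G} = {A,G,T} (union, +1)
IJWYZ@0: {A,G,T} ∩ {G} = {G} (intersection, +0)
IJLWYZ@0: {G} ∪ {C} = {C,G} (union, +1)
IW@1: {G} ∪ {A} = {A,G} (union, +1)
JY@1: {T} ∩ {T} = {T} (intersection, +0)
IJWY@1: {A,G} ∪ {T} = {A,G,T} (union, +1)
IJWYZ@1: {A,G,T} ∪ {C} = {A,C,G,T} (union, +1)
IJLWYZ@1: {A,C,G,T} ∩ {T} = {T} (intersection, +0)
IW@2: {A} ∩ {A} = {A} (intersection, +0)
JY@2: {C} ∪ {G} = {C,G} (union, +1)
IJWY@2: {A} ∪ {C,G} = {A,C,G} (union, +1)
IJWYZ@2: {A,C,G} ∩ {G} = {G} (intersection, +0)
IJLWYZ@2: {G} ∪ {C} = {C,G} (union, +1)
IW@3: {C} ∪ {A} = {A,C} (union, +1)
JY@3: {A} ∪ {C} = {A,C} (union, +1)
IJWY@3: {A,C} ∩ {A,C} = {A,C} (intersection, +0)
IJWYZ@3: {A,C} ∩ {C} = {C} (intersection, +0)
IJLWYZ@3: {C} ∪ {A} = {A,C} (union, +1)
IW@4: {C} ∪ {A} = {A,C} (union, +1)
JY@4: {G} ∪ {T} = {G,T} (union, +1)
IJWY@4: {A,C} ∪ {G,T} = {A,C,G,T} (union, +1)
IJWYZ@4: {A,C,G,T} ∩ {A} = {A} (intersection, +0)
IJLWYZ@4: {A} ∩ {A} = {A} (intersection, +0)
IW@5: {A} ∪ {C} = {A,C} (union, +1)
JY@5: {C} ∪ {G} = {C,G} (union, +1)
IJWY@5: {A,C} ∩ {C,G} = {C} (intersection, +0)
IJWYZ@5: {C} ∪ {G} = {C,G} (union, +1)
IJLWYZ@5: {C,G} ∪ {T} = {C,G,T} (union, +1)
IW@6: {G} ∪ {C} = {C,G} (union, +1)
JY@6: {T} ∩ {T} = {T} (intersection, +0)
IJWY@6: {C,G} ∪ {T} = {C,G,T} (union, +1)
IJWYZ@6: {C,G,T} ∪ {A} = {A,C,G,T} (union, +1)
IJLWYZ@6: {A,C,G,T} ∩ {C} = {C} (intersection, +0)
per-site changes: [3, 3, 3, 3, 3, 4, 3]; total = 22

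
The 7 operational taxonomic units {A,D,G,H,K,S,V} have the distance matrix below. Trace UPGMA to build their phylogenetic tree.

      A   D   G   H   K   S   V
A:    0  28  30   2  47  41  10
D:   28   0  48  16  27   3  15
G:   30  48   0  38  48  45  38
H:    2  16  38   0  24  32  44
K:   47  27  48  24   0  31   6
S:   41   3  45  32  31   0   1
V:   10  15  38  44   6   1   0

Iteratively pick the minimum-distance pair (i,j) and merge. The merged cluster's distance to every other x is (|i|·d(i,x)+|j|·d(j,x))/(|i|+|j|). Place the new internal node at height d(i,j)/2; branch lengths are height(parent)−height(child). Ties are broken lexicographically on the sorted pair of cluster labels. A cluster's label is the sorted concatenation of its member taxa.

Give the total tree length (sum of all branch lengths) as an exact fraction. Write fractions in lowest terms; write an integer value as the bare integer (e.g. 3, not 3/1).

step 1: merge (S,V) at d=1; branch lengths S→1/2, V→1/2; new cluster SV
  updated: d(A,SV)=51/2, d(D,SV)=9, d(G,SV)=83/2, d(H,SV)=38, d(K,SV)=37/2
step 2: merge (A,H) at d=2; branch lengths A→1, H→1; new cluster AH
  updated: d(AH,D)=22, d(AH,G)=34, d(AH,K)=71/2, d(AH,SV)=127/4
step 3: merge (D,SV) at d=9; branch lengths D→9/2, SV→4; new cluster DSV
  updated: d(AH,DSV)=57/2, d(DSV,G)=131/3, d(DSV,K)=64/3
step 4: merge (DSV,K) at d=64/3; branch lengths DSV→37/6, K→32/3; new cluster DKSV
  updated: d(AH,DKSV)=121/4, d(DKSV,G)=179/4
step 5: merge (AH,DKSV) at d=121/4; branch lengths AH→113/8, DKSV→107/24; new cluster ADHKSV
  updated: d(ADHKSV,G)=247/6
step 6: merge (ADHKSV,G) at d=247/6; branch lengths ADHKSV→131/24, G→247/12; new cluster ADGHKSV
final tree: (((A:1,H:1):113/8,((D:9/2,(S:1/2,V:1/2):4):37/6,K:32/3):107/24):131/24,G:247/12)
total length: 1751/24

1751/24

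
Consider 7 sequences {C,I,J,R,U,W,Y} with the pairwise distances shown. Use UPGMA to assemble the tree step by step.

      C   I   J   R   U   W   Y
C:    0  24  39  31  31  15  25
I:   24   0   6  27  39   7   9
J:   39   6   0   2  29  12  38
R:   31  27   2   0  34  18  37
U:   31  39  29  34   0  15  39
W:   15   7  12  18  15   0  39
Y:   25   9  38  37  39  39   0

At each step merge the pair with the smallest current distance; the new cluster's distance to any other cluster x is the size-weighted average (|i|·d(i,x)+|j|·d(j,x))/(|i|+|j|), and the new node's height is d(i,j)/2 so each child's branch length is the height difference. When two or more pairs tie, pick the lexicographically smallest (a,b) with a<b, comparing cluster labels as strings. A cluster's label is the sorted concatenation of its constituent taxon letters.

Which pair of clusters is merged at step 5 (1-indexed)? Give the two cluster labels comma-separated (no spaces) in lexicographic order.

CY,IJRW

step 1: merge (J,R) at d=2; branch lengths J→1, R→1; new cluster JR
  updated: d(C,JR)=35, d(I,JR)=33/2, d(JR,U)=63/2, d(JR,W)=15, d(JR,Y)=75/2
step 2: merge (I,W) at d=7; branch lengths I→7/2, W→7/2; new cluster IW
  updated: d(C,IW)=39/2, d(IW,JR)=63/4, d(IW,U)=27, d(IW,Y)=24
step 3: merge (IW,JR) at d=63/4; branch lengths IW→35/8, JR→55/8; new cluster IJRW
  updated: d(C,IJRW)=109/4, d(IJRW,U)=117/4, d(IJRW,Y)=123/4
step 4: merge (C,Y) at d=25; branch lengths C→25/2, Y→25/2; new cluster CY
  updated: d(CY,IJRW)=29, d(CY,U)=35
step 5: merge (CY,IJRW) at d=29; branch lengths CY→2, IJRW→53/8; new cluster CIJRWY
  updated: d(CIJRWY,U)=187/6
step 6: merge (CIJRWY,U) at d=187/6; branch lengths CIJRWY→13/12, U→187/12; new cluster CIJRUWY
final tree: (((C:25/2,Y:25/2):2,((I:7/2,W:7/2):35/8,(J:1,R:1):55/8):53/8):13/12,U:187/12)
total length: 1693/24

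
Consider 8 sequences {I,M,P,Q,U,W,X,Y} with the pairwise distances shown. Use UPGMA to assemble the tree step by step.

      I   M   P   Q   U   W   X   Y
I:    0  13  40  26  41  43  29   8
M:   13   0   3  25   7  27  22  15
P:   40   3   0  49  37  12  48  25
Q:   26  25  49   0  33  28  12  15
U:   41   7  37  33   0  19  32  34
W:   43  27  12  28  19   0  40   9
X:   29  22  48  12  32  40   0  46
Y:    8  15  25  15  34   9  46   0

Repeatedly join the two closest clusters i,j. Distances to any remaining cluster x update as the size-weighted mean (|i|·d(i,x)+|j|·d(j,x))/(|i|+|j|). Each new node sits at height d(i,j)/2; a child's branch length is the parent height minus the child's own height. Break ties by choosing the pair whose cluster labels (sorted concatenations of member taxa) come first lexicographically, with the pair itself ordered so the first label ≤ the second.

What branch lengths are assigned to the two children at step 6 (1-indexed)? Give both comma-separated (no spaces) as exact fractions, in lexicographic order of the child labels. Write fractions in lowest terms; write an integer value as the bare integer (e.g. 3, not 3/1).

39/4,27/8

iteration 1: select M,P (d=3); attach at lengths (3/2, 3/2); label the merged cluster MP
  updated: d(I,MP)=53/2, d(MP,Q)=37, d(MP,U)=22, d(MP,W)=39/2, d(MP,X)=35, d(MP,Y)=20
iteration 2: select I,Y (d=8); attach at lengths (4, 4); label the merged cluster IY
  updated: d(IY,MP)=93/4, d(IY,Q)=41/2, d(IY,U)=75/2, d(IY,W)=26, d(IY,X)=75/2
iteration 3: select Q,X (d=12); attach at lengths (6, 6); label the merged cluster QX
  updated: d(IY,QX)=29, d(MP,QX)=36, d(QX,U)=65/2, d(QX,W)=34
iteration 4: select U,W (d=19); attach at lengths (19/2, 19/2); label the merged cluster UW
  updated: d(IY,UW)=127/4, d(MP,UW)=83/4, d(QX,UW)=133/4
iteration 5: select MP,UW (d=83/4); attach at lengths (71/8, 7/8); label the merged cluster MPUW
  updated: d(IY,MPUW)=55/2, d(MPUW,QX)=277/8
iteration 6: select IY,MPUW (d=55/2); attach at lengths (39/4, 27/8); label the merged cluster IMPUWY
  updated: d(IMPUWY,QX)=131/4
iteration 7: select IMPUWY,QX (d=131/4); attach at lengths (21/8, 83/8); label the merged cluster IMPQUWXY
final tree: (((I:4,Y:4):39/4,((M:3/2,P:3/2):71/8,(U:19/2,W:19/2):7/8):27/8):21/8,(Q:6,X:6):83/8)
total length: 623/8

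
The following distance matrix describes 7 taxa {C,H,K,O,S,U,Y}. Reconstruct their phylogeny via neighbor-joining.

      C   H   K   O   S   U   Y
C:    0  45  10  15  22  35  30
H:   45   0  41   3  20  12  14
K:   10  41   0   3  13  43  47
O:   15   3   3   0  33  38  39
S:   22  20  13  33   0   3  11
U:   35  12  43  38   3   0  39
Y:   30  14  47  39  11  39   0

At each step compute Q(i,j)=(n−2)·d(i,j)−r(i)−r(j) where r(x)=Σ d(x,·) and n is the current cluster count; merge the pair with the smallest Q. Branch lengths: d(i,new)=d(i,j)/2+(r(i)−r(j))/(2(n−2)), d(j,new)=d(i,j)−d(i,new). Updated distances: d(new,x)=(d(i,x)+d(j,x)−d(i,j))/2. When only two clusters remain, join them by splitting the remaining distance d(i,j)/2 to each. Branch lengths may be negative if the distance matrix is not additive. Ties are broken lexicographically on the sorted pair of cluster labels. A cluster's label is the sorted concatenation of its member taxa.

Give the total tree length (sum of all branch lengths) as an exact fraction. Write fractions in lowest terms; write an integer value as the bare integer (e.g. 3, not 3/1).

945/16

iteration 1: select K,O (d=3, Q=-273); attach at lengths (41/10, -11/10); label the merged cluster KO
  updated: d(C,KO)=11, d(H,KO)=41/2, d(KO,S)=43/2, d(KO,U)=39, d(KO,Y)=83/2
iteration 2: select C,KO (d=11, Q=-465/2); attach at lengths (107/16, 69/16); label the merged cluster CKO
  updated: d(CKO,H)=109/4, d(CKO,S)=65/4, d(CKO,U)=63/2, d(CKO,Y)=121/4
iteration 3: select S,U (d=3, Q=-507/4); attach at lengths (-35/8, 59/8); label the merged cluster SU
  updated: d(CKO,SU)=179/8, d(H,SU)=29/2, d(SU,Y)=47/2
iteration 4: select CKO,SU (d=179/8, Q=-191/2); attach at lengths (257/16, 101/16); label the merged cluster CKOSU
  updated: d(CKOSU,H)=155/16, d(CKOSU,Y)=251/16
iteration 5: select CKOSU,H (d=155/16, Q=-315/8); attach at lengths (91/16, 4); label the merged cluster CHKOSU
  updated: d(CHKOSU,Y)=10
iteration 6: select CHKOSU,Y (d=10); attach at lengths (5, 5); label the merged cluster CHKOSUY
final tree: ((((C:107/16,(K:41/10,O:-11/10):69/16):257/16,(S:-35/8,U:59/8):101/16):91/16,H:4):5,Y:5)
total length: 945/16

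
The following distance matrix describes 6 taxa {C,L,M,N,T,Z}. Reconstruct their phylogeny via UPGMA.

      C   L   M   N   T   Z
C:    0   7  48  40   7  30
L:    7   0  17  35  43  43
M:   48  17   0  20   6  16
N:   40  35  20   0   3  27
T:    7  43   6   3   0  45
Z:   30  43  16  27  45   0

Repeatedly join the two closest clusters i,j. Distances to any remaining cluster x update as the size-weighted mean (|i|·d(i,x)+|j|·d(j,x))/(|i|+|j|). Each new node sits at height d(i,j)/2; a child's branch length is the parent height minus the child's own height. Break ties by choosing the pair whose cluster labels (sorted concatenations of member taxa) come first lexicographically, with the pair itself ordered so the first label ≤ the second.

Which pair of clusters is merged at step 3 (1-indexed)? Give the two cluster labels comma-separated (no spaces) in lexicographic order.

iteration 1: select N,T (d=3); attach at lengths (3/2, 3/2); label the merged cluster NT
  updated: d(C,NT)=47/2, d(L,NT)=39, d(M,NT)=13, d(NT,Z)=36
iteration 2: select C,L (d=7); attach at lengths (7/2, 7/2); label the merged cluster CL
  updated: d(CL,M)=65/2, d(CL,NT)=125/4, d(CL,Z)=73/2
iteration 3: select M,NT (d=13); attach at lengths (13/2, 5); label the merged cluster MNT
  updated: d(CL,MNT)=95/3, d(MNT,Z)=88/3
iteration 4: select MNT,Z (d=88/3); attach at lengths (49/6, 44/3); label the merged cluster MNTZ
  updated: d(CL,MNTZ)=263/8
iteration 5: select CL,MNTZ (d=263/8); attach at lengths (207/16, 85/48); label the merged cluster CLMNTZ
final tree: ((C:7/2,L:7/2):207/16,((M:13/2,(N:3/2,T:3/2):5):49/6,Z:44/3):85/48)
total length: 1417/24

M,NT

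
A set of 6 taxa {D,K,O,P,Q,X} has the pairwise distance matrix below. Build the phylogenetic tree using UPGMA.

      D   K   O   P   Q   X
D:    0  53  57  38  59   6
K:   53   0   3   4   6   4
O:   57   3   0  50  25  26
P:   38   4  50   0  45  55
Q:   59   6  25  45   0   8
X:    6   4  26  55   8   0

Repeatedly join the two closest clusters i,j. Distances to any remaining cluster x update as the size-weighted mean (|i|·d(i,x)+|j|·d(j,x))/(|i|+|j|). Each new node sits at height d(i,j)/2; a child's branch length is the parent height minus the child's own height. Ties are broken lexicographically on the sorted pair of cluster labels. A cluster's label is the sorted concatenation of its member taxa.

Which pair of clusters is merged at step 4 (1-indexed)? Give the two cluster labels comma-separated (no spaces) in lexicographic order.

KOQ,P

iteration 1: select K,O (d=3); attach at lengths (3/2, 3/2); label the merged cluster KO
  updated: d(D,KO)=55, d(KO,P)=27, d(KO,Q)=31/2, d(KO,X)=15
iteration 2: select D,X (d=6); attach at lengths (3, 3); label the merged cluster DX
  updated: d(DX,KO)=35, d(DX,P)=93/2, d(DX,Q)=67/2
iteration 3: select KO,Q (d=31/2); attach at lengths (25/4, 31/4); label the merged cluster KOQ
  updated: d(DX,KOQ)=69/2, d(KOQ,P)=33
iteration 4: select KOQ,P (d=33); attach at lengths (35/4, 33/2); label the merged cluster KOPQ
  updated: d(DX,KOPQ)=75/2
iteration 5: select DX,KOPQ (d=75/2); attach at lengths (63/4, 9/4); label the merged cluster DKOPQX
final tree: ((D:3,X:3):63/4,(((K:3/2,O:3/2):25/4,Q:31/4):35/4,P:33/2):9/4)
total length: 265/4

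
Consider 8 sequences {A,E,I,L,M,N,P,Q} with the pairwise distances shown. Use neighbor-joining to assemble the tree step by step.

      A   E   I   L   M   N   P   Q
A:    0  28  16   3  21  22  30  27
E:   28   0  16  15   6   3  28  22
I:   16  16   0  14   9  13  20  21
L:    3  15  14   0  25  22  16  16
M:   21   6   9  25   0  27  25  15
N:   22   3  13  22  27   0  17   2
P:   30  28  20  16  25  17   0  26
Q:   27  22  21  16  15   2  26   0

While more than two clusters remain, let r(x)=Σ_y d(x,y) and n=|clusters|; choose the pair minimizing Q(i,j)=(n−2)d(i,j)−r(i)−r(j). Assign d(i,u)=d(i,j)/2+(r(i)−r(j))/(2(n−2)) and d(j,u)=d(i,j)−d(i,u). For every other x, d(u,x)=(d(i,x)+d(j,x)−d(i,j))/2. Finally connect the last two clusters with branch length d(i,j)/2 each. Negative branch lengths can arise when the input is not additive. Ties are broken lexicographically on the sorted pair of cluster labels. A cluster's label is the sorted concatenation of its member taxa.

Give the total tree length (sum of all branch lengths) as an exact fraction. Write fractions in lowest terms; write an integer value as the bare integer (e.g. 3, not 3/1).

1695/32

step 1: merge (A,L) at d=3, Q=-240; branch lengths A→9/2, L→-3/2; new cluster AL
  updated: d(AL,E)=20, d(AL,I)=27/2, d(AL,M)=43/2, d(AL,N)=41/2, d(AL,P)=43/2, d(AL,Q)=20
step 2: merge (N,Q) at d=2, Q=-357/2; branch lengths N→-27/20, Q→67/20; new cluster NQ
  updated: d(AL,NQ)=77/4, d(E,NQ)=23/2, d(I,NQ)=16, d(M,NQ)=20, d(NQ,P)=41/2
step 3: merge (E,M) at d=6, Q=-139; branch lengths E→3, M→3; new cluster EM
  updated: d(AL,EM)=71/4, d(EM,I)=19/2, d(EM,NQ)=51/4, d(EM,P)=47/2
step 4: merge (EM,I) at d=19/2, Q=-94; branch lengths EM→11/2, I→4; new cluster EIM
  updated: d(AL,EIM)=87/8, d(EIM,NQ)=77/8, d(EIM,P)=17
step 5: merge (AL,P) at d=43/2, Q=-541/8; branch lengths AL→285/32, P→403/32; new cluster ALP
  updated: d(ALP,EIM)=51/16, d(ALP,NQ)=73/8
step 6: merge (ALP,EIM) at d=51/16, Q=-351/16; branch lengths ALP→43/32, EIM→59/32; new cluster AEILMP
  updated: d(AEILMP,NQ)=249/32
step 7: merge (AEILMP,NQ) at d=249/32; branch lengths AEILMP→249/64, NQ→249/64; new cluster AEILMNPQ
final tree: ((((A:9/2,L:-3/2):285/32,P:403/32):43/32,((E:3,M:3):11/2,I:4):59/32):249/64,(N:-27/20,Q:67/20):249/64)
total length: 1695/32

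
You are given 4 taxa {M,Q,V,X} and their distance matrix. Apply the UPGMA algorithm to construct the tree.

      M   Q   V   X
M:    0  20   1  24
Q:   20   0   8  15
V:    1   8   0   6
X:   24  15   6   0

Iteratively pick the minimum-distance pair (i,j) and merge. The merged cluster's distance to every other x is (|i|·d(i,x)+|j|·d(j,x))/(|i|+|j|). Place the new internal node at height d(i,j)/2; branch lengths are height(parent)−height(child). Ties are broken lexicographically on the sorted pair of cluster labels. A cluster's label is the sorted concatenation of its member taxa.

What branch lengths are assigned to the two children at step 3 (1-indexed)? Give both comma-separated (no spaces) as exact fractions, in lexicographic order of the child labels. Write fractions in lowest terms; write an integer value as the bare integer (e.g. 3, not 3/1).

1/2,15/2

iteration 1: select M,V (d=1); attach at lengths (1/2, 1/2); label the merged cluster MV
  updated: d(MV,Q)=14, d(MV,X)=15
iteration 2: select MV,Q (d=14); attach at lengths (13/2, 7); label the merged cluster MQV
  updated: d(MQV,X)=15
iteration 3: select MQV,X (d=15); attach at lengths (1/2, 15/2); label the merged cluster MQVX
final tree: (((M:1/2,V:1/2):13/2,Q:7):1/2,X:15/2)
total length: 45/2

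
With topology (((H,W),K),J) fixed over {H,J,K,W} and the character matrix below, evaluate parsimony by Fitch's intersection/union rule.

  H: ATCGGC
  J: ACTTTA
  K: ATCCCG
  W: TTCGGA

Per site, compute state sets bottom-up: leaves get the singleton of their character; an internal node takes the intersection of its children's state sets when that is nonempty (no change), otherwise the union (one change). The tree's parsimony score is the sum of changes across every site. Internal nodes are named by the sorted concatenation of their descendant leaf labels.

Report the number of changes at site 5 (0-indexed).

2

HW@0: {A} ∪ {T} = {A,T} (union, +1)
HKW@0: {A,T} ∩ {A} = {A} (intersection, +0)
HJKW@0: {A} ∩ {A} = {A} (intersection, +0)
HW@1: {T} ∩ {T} = {T} (intersection, +0)
HKW@1: {T} ∩ {T} = {T} (intersection, +0)
HJKW@1: {T} ∪ {C} = {C,T} (union, +1)
HW@2: {C} ∩ {C} = {C} (intersection, +0)
HKW@2: {C} ∩ {C} = {C} (intersection, +0)
HJKW@2: {C} ∪ {T} = {C,T} (union, +1)
HW@3: {G} ∩ {G} = {G} (intersection, +0)
HKW@3: {G} ∪ {C} = {C,G} (union, +1)
HJKW@3: {C,G} ∪ {T} = {C,G,T} (union, +1)
HW@4: {G} ∩ {G} = {G} (intersection, +0)
HKW@4: {G} ∪ {C} = {C,G} (union, +1)
HJKW@4: {C,G} ∪ {T} = {C,G,T} (union, +1)
HW@5: {C} ∪ {A} = {A,C} (union, +1)
HKW@5: {A,C} ∪ {G} = {A,C,G} (union, +1)
HJKW@5: {A,C,G} ∩ {A} = {A} (intersection, +0)
per-site changes: [1, 1, 1, 2, 2, 2]; total = 9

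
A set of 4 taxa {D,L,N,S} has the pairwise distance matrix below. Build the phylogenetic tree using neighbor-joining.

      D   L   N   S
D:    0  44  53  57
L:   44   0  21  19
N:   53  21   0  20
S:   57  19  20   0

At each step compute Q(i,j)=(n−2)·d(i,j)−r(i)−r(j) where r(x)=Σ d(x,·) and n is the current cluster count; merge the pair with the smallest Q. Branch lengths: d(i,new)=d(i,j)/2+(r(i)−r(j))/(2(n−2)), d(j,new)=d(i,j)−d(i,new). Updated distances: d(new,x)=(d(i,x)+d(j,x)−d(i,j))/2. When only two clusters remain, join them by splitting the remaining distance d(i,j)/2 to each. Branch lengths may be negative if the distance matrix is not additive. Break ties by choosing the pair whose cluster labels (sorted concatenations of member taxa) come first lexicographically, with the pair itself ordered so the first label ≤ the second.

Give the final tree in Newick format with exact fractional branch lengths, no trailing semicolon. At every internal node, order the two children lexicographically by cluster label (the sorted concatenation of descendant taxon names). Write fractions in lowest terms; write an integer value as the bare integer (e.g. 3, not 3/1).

(((D:79/2,L:9/2):11/2,N:19/2):21/4,S:21/4)

iteration 1: select D,L (d=44, Q=-150); attach at lengths (79/2, 9/2); label the merged cluster DL
  updated: d(DL,N)=15, d(DL,S)=16
iteration 2: select DL,N (d=15, Q=-51); attach at lengths (11/2, 19/2); label the merged cluster DLN
  updated: d(DLN,S)=21/2
iteration 3: select DLN,S (d=21/2); attach at lengths (21/4, 21/4); label the merged cluster DLNS
final tree: (((D:79/2,L:9/2):11/2,N:19/2):21/4,S:21/4)
total length: 139/2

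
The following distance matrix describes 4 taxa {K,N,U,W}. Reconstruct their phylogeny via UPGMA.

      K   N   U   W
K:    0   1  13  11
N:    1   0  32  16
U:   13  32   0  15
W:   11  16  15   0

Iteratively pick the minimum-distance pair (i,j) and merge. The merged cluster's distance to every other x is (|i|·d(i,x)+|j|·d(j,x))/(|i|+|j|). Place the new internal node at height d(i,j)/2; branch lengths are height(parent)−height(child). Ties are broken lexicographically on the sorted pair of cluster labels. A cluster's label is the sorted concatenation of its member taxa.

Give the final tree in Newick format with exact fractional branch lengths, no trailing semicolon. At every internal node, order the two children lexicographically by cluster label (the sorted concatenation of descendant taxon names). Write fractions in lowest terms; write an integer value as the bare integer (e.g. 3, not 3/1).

(((K:1/2,N:1/2):25/4,W:27/4):13/4,U:10)

1. join K+N (d=1) ⇒ KN; edges |K|=1/2, |N|=1/2
  updated: d(KN,U)=45/2, d(KN,W)=27/2
2. join KN+W (d=27/2) ⇒ KNW; edges |KN|=25/4, |W|=27/4
  updated: d(KNW,U)=20
3. join KNW+U (d=20) ⇒ KNUW; edges |KNW|=13/4, |U|=10
final tree: (((K:1/2,N:1/2):25/4,W:27/4):13/4,U:10)
total length: 109/4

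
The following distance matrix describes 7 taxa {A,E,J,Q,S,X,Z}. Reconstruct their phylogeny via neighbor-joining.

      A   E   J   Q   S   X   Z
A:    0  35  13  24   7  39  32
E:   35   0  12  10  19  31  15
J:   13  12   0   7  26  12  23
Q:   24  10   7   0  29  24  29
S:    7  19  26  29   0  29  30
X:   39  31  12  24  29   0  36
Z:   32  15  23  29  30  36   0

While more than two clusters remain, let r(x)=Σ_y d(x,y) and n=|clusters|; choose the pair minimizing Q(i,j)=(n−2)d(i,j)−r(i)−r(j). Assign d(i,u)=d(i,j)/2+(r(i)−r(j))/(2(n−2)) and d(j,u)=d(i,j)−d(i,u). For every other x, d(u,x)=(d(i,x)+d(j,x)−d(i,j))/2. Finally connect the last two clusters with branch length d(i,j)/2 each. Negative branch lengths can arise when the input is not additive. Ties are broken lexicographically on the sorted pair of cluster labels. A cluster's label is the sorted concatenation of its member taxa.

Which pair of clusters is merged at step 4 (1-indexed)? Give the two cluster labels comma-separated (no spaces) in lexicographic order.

iteration 1: select A,S (d=7, Q=-255); attach at lengths (9/2, 5/2); label the merged cluster AS
  updated: d(AS,E)=47/2, d(AS,J)=16, d(AS,Q)=23, d(AS,X)=61/2, d(AS,Z)=55/2
iteration 2: select E,Z (d=15, Q=-162); attach at lengths (21/8, 99/8); label the merged cluster EZ
  updated: d(AS,EZ)=18, d(EZ,J)=10, d(EZ,Q)=12, d(EZ,X)=26
iteration 3: select J,X (d=12, Q=-203/2); attach at lengths (-23/12, 167/12); label the merged cluster JX
  updated: d(AS,JX)=69/4, d(EZ,JX)=12, d(JX,Q)=19/2
iteration 4: select AS,EZ (d=18, Q=-257/4); attach at lengths (209/16, 79/16); label the merged cluster AESZ
  updated: d(AESZ,JX)=45/8, d(AESZ,Q)=17/2
iteration 5: select AESZ,JX (d=45/8, Q=-189/8); attach at lengths (37/16, 53/16); label the merged cluster AEJSXZ
  updated: d(AEJSXZ,Q)=99/16
iteration 6: select AEJSXZ,Q (d=99/16); attach at lengths (99/32, 99/32); label the merged cluster AEJQSXZ
final tree: ((((A:9/2,S:5/2):209/16,(E:21/8,Z:99/8):79/16):37/16,(J:-23/12,X:167/12):53/16):99/32,Q:99/32)
total length: 1021/16

AS,EZ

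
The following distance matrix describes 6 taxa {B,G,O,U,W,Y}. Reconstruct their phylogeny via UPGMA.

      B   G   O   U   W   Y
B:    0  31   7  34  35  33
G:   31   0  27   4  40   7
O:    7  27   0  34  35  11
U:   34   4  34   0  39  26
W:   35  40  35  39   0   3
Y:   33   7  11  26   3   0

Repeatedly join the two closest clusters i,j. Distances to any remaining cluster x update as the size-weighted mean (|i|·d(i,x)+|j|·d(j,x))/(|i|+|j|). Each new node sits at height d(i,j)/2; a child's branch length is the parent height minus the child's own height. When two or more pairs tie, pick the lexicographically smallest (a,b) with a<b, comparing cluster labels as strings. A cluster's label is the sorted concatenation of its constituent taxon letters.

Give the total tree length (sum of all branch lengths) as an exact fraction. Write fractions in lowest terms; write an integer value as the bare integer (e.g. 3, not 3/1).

1. join W+Y (d=3) ⇒ WY; edges |W|=3/2, |Y|=3/2
  updated: d(B,WY)=34, d(G,WY)=47/2, d(O,WY)=23, d(U,WY)=65/2
2. join G+U (d=4) ⇒ GU; edges |G|=2, |U|=2
  updated: d(B,GU)=65/2, d(GU,O)=61/2, d(GU,WY)=28
3. join B+O (d=7) ⇒ BO; edges |B|=7/2, |O|=7/2
  updated: d(BO,GU)=63/2, d(BO,WY)=57/2
4. join GU+WY (d=28) ⇒ GUWY; edges |GU|=12, |WY|=25/2
  updated: d(BO,GUWY)=30
5. join BO+GUWY (d=30) ⇒ BGOUWY; edges |BO|=23/2, |GUWY|=1
final tree: ((B:7/2,O:7/2):23/2,((G:2,U:2):12,(W:3/2,Y:3/2):25/2):1)
total length: 51

51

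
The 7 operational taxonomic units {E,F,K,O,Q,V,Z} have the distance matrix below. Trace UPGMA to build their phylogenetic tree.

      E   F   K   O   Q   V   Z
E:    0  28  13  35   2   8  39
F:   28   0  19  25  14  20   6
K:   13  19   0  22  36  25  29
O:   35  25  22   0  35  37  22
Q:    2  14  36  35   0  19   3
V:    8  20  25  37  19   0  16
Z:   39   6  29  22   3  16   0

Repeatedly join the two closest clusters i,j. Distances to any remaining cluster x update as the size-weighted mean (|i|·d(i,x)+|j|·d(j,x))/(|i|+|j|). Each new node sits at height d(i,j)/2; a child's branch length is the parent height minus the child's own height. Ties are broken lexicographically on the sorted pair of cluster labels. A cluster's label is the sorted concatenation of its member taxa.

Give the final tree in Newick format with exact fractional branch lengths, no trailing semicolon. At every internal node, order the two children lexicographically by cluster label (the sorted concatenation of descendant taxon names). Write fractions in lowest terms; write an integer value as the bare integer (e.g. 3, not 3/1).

((((E:1,Q:1):23/4,V:27/4):13/4,(F:3,Z:3):7):19/5,(K:11,O:11):14/5)

iteration 1: select E,Q (d=2); attach at lengths (1, 1); label the merged cluster EQ
  updated: d(EQ,F)=21, d(EQ,K)=49/2, d(EQ,O)=35, d(EQ,V)=27/2, d(EQ,Z)=21
iteration 2: select F,Z (d=6); attach at lengths (3, 3); label the merged cluster FZ
  updated: d(EQ,FZ)=21, d(FZ,K)=24, d(FZ,O)=47/2, d(FZ,V)=18
iteration 3: select EQ,V (d=27/2); attach at lengths (23/4, 27/4); label the merged cluster EQV
  updated: d(EQV,FZ)=20, d(EQV,K)=74/3, d(EQV,O)=107/3
iteration 4: select EQV,FZ (d=20); attach at lengths (13/4, 7); label the merged cluster EFQVZ
  updated: d(EFQVZ,K)=122/5, d(EFQVZ,O)=154/5
iteration 5: select K,O (d=22); attach at lengths (11, 11); label the merged cluster KO
  updated: d(EFQVZ,KO)=138/5
iteration 6: select EFQVZ,KO (d=138/5); attach at lengths (19/5, 14/5); label the merged cluster EFKOQVZ
final tree: ((((E:1,Q:1):23/4,V:27/4):13/4,(F:3,Z:3):7):19/5,(K:11,O:11):14/5)
total length: 1187/20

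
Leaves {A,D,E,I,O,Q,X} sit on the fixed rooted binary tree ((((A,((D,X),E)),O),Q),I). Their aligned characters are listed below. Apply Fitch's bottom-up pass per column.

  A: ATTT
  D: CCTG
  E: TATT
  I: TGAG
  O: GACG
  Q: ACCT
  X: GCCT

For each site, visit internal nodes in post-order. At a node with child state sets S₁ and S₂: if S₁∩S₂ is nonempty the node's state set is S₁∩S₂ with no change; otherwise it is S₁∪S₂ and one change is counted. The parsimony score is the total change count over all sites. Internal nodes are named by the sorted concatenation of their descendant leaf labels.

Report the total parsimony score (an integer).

15

[col 0] DX: children D:{C}, X:{G} ∪→ {C,G}; cost 1
[col 0] DEX: children DX:{C,G}, E:{T} ∪→ {C,G,T}; cost 1
[col 0] ADEX: children A:{A}, DEX:{C,G,T} ∪→ {A,C,G,T}; cost 1
[col 0] ADEOX: children ADEX:{A,C,G,T}, O:{G} ∩→ {G}; cost 0
[col 0] ADEOQX: children ADEOX:{G}, Q:{A} ∪→ {A,G}; cost 1
[col 0] ADEIOQX: children ADEOQX:{A,G}, I:{T} ∪→ {A,G,T}; cost 1
[col 1] DX: children D:{C}, X:{C} ∩→ {C}; cost 0
[col 1] DEX: children DX:{C}, E:{A} ∪→ {A,C}; cost 1
[col 1] ADEX: children A:{T}, DEX:{A,C} ∪→ {A,C,T}; cost 1
[col 1] ADEOX: children ADEX:{A,C,T}, O:{A} ∩→ {A}; cost 0
[col 1] ADEOQX: children ADEOX:{A}, Q:{C} ∪→ {A,C}; cost 1
[col 1] ADEIOQX: children ADEOQX:{A,C}, I:{G} ∪→ {A,C,G}; cost 1
[col 2] DX: children D:{T}, X:{C} ∪→ {C,T}; cost 1
[col 2] DEX: children DX:{C,T}, E:{T} ∩→ {T}; cost 0
[col 2] ADEX: children A:{T}, DEX:{T} ∩→ {T}; cost 0
[col 2] ADEOX: children ADEX:{T}, O:{C} ∪→ {C,T}; cost 1
[col 2] ADEOQX: children ADEOX:{C,T}, Q:{C} ∩→ {C}; cost 0
[col 2] ADEIOQX: children ADEOQX:{C}, I:{A} ∪→ {A,C}; cost 1
[col 3] DX: children D:{G}, X:{T} ∪→ {G,T}; cost 1
[col 3] DEX: children DX:{G,T}, E:{T} ∩→ {T}; cost 0
[col 3] ADEX: children A:{T}, DEX:{T} ∩→ {T}; cost 0
[col 3] ADEOX: children ADEX:{T}, O:{G} ∪→ {G,T}; cost 1
[col 3] ADEOQX: children ADEOX:{G,T}, Q:{T} ∩→ {T}; cost 0
[col 3] ADEIOQX: children ADEOQX:{T}, I:{G} ∪→ {G,T}; cost 1
per-site changes: [5, 4, 3, 3]; total = 15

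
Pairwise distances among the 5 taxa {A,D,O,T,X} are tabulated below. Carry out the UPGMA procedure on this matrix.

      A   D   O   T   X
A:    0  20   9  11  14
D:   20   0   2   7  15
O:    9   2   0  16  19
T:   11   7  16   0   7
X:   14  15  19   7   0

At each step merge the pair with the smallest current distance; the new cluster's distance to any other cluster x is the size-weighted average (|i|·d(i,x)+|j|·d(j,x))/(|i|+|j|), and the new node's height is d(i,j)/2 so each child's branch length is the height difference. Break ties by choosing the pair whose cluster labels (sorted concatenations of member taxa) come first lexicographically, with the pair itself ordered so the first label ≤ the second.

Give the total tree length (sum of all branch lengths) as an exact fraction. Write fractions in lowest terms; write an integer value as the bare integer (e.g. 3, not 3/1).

301/12

1. join D+O (d=2) ⇒ DO; edges |D|=1, |O|=1
  updated: d(A,DO)=29/2, d(DO,T)=23/2, d(DO,X)=17
2. join T+X (d=7) ⇒ TX; edges |T|=7/2, |X|=7/2
  updated: d(A,TX)=25/2, d(DO,TX)=57/4
3. join A+TX (d=25/2) ⇒ ATX; edges |A|=25/4, |TX|=11/4
  updated: d(ATX,DO)=43/3
4. join ATX+DO (d=43/3) ⇒ ADOTX; edges |ATX|=11/12, |DO|=37/6
final tree: ((A:25/4,(T:7/2,X:7/2):11/4):11/12,(D:1,O:1):37/6)
total length: 301/12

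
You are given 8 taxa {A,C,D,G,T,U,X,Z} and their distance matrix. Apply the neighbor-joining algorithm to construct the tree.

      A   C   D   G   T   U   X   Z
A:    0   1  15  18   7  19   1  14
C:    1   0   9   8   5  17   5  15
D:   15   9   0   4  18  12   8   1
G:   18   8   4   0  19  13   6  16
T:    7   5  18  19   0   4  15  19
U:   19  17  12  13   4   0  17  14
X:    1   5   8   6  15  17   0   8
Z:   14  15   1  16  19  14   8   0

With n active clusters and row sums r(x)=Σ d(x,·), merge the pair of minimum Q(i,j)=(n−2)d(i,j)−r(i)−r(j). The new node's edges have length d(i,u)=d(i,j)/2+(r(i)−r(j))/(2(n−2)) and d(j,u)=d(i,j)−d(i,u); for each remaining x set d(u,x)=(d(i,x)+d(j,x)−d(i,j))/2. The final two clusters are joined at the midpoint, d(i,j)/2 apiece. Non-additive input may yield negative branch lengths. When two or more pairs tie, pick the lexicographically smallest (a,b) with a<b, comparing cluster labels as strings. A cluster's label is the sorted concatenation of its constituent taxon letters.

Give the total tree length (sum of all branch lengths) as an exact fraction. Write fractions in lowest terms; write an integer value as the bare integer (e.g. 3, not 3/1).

943/32

iteration 1: select T,U (d=4, Q=-159); attach at lengths (5/4, 11/4); label the merged cluster TU
  updated: d(A,TU)=11, d(C,TU)=9, d(D,TU)=13, d(G,TU)=14, d(TU,X)=14, d(TU,Z)=29/2
iteration 2: select D,Z (d=1, Q=-227/2); attach at lengths (-27/20, 47/20); label the merged cluster DZ
  updated: d(A,DZ)=14, d(C,DZ)=23/2, d(DZ,G)=19/2, d(DZ,TU)=53/4, d(DZ,X)=15/2
iteration 3: select A,C (d=1, Q=-151/2); attach at lengths (29/16, -13/16); label the merged cluster AC
  updated: d(AC,DZ)=49/4, d(AC,G)=25/2, d(AC,TU)=19/2, d(AC,X)=5/2
iteration 4: select AC,X (d=5/2, Q=-237/4); attach at lengths (19/8, 1/8); label the merged cluster ACX
  updated: d(ACX,DZ)=69/8, d(ACX,G)=8, d(ACX,TU)=21/2
iteration 5: select ACX,TU (d=21/2, Q=-351/8); attach at lengths (83/32, 253/32); label the merged cluster ACTUX
  updated: d(ACTUX,DZ)=91/16, d(ACTUX,G)=23/4
iteration 6: select ACTUX,DZ (d=91/16, Q=-335/16); attach at lengths (31/32, 151/32); label the merged cluster ACDTUXZ
  updated: d(ACDTUXZ,G)=153/32
iteration 7: select ACDTUXZ,G (d=153/32); attach at lengths (153/64, 153/64); label the merged cluster ACDGTUXZ
final tree: (((((A:29/16,C:-13/16):19/8,X:1/8):83/32,(T:5/4,U:11/4):253/32):31/32,(D:-27/20,Z:47/20):151/32):153/64,G:153/64)
total length: 943/32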